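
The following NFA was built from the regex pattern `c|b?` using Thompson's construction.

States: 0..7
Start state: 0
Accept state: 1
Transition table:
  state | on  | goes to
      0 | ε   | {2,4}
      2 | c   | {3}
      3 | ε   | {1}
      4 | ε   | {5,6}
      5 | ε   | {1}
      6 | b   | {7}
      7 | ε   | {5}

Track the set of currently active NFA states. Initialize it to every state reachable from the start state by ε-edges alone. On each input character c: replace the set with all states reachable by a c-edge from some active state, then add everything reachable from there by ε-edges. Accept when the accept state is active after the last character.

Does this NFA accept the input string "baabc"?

Answer: REJECT

Steps:
start: ε-closure({0}) = {0,1,2,4,5,6}
'b' @ 1: {1,5,7}  (accept∈set)
'a' @ 2: {}  — dead — no transitions
rest 'abc' ignored (set empty)
end set {} — state 1 not in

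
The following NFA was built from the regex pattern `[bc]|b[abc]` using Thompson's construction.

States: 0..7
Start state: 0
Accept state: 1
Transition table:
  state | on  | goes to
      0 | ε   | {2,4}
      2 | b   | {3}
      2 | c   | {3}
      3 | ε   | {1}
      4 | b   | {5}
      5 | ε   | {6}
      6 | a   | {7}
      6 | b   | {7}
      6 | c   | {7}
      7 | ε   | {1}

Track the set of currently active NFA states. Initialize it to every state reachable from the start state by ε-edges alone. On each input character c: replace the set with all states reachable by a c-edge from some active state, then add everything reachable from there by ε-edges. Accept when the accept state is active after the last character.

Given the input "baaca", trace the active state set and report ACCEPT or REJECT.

Answer: REJECT

Steps:
S₀ = ε-closure({0}) = {0,2,4}
'b' @ 1: {1,3,5,6}  [accepting]
'a' @ 2: {1,7}  [accepting]
'a' @ 3: {}  — dead — no transitions
rest 'ca' ignored (set empty)
final: {}; accept 1 not in set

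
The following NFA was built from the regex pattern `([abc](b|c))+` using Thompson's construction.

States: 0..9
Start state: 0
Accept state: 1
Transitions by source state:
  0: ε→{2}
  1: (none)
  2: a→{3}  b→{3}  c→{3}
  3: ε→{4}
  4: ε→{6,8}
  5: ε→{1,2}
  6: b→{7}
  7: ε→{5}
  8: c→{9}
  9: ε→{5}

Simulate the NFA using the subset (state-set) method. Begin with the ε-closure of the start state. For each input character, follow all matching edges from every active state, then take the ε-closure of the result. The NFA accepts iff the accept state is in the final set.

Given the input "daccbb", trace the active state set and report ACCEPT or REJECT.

S₀ = ε-closure({0}) = {0,2}
'd' @ 1: {}  — no active states
rest 'accbb' ignored (set empty)
final: {}; accept 1 not in set

Answer: REJECT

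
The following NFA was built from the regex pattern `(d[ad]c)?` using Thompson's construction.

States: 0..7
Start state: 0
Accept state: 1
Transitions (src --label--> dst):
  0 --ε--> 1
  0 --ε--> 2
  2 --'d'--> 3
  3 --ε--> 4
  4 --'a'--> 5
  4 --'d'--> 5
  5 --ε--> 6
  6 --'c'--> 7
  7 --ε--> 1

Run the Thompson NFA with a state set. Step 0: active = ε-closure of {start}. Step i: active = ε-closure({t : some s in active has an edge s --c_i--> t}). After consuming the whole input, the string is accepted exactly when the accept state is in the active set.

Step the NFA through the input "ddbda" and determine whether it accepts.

Answer: REJECT

Steps:
S₀ = ε-closure({0}) = {0,1,2}
'd' @ 1: {3,4}
'd' @ 2: {5,6}
'b' @ 3: {}  — state set empty
rest 'da' ignored (set empty)
end set {} — state 1 not in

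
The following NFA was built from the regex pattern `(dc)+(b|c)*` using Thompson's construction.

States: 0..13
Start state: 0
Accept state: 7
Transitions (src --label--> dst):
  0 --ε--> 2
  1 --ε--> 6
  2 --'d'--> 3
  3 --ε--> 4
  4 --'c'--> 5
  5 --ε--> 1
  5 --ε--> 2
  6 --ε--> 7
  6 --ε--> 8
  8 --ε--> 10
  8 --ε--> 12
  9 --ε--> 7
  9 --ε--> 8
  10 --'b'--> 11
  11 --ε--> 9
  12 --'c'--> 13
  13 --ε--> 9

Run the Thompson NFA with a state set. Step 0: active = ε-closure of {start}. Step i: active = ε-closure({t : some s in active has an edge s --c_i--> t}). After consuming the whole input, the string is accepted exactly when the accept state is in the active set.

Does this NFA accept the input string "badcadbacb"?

start: ε-closure({0}) = {0,2}
'b' @ 1: {}  — dead — no transitions
rest 'adcadbacb' ignored (set empty)
final: {}; accept 7 not in set

Answer: REJECT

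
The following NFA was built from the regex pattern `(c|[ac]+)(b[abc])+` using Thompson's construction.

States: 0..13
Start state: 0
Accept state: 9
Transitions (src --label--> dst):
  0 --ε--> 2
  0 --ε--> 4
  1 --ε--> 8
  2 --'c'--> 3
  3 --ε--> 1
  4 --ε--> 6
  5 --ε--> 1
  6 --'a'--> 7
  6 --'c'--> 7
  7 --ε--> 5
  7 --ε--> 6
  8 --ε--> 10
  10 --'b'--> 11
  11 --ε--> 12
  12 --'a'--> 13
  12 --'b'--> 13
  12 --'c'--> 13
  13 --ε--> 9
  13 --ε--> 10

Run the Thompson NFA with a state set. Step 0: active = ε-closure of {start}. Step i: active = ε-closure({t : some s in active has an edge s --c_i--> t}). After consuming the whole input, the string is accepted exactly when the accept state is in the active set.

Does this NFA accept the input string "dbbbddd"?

Answer: REJECT

Derivation:
S₀ = ε-closure({0}) = {0,2,4,6}
'd' @ 1: {}  — state set empty
rest 'bbbddd' ignored (set empty)
after full input: {}  (accept=9 not in)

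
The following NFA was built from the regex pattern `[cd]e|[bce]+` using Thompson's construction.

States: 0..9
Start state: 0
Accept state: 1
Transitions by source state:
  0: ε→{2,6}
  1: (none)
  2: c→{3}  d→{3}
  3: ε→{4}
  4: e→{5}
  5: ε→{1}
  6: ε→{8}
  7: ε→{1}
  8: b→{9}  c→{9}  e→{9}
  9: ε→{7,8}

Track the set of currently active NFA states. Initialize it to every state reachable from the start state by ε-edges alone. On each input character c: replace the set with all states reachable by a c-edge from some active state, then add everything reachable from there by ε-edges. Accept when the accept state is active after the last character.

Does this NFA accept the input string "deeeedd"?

Answer: REJECT

Derivation:
S₀ = ε-closure({0}) = {0,2,6,8}
'd' @ 1: {3,4}
'e' @ 2: {1,5}  (accept∈set)
'e' @ 3: {}  — no active states
rest 'eedd' ignored (set empty)
end set {} — state 1 not in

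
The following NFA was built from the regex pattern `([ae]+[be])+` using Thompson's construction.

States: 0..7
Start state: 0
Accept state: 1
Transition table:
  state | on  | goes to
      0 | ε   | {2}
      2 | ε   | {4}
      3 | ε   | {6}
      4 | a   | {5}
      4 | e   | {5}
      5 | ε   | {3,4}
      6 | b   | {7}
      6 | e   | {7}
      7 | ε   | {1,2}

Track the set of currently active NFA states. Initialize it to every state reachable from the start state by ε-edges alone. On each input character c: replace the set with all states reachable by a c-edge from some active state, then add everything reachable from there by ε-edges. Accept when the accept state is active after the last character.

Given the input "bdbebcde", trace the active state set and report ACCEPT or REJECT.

Answer: REJECT

Steps:
start: ε-closure({0}) = {0,2,4}
'b' @ 1: {}  — no active states
rest 'dbebcde' ignored (set empty)
end set {} — state 1 not in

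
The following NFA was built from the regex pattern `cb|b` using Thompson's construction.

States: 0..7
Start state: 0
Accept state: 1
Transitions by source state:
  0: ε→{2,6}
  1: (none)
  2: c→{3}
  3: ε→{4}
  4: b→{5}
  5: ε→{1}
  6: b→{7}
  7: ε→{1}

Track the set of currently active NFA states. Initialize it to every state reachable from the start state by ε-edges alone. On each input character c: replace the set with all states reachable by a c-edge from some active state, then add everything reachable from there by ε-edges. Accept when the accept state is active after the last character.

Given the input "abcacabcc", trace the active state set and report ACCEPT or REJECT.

Answer: REJECT

Derivation:
S₀ = ε-closure({0}) = {0,2,6}
'a' @ 1: {}  — state set empty
rest 'bcacabcc' ignored (set empty)
after full input: {}  (accept=1 not in)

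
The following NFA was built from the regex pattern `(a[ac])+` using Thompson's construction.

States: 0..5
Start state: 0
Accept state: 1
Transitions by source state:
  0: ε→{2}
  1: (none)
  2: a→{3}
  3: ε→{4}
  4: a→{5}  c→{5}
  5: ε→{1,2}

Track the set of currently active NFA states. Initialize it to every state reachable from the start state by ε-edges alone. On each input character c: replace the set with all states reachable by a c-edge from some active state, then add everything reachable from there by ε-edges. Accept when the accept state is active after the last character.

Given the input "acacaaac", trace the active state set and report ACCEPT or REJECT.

S₀ = ε-closure({0}) = {0,2}
'a' @ 1: {3,4}
'c' @ 2: {1,2,5}  [accepting]
'a' @ 3: {3,4}
'c' @ 4: {1,2,5}  [accepting]
'a' @ 5: {3,4}
'a' @ 6: {1,2,5}  [accepting]
'a' @ 7: {3,4}
'c' @ 8: {1,2,5}  [accepting]
end set {1,2,5} — state 1 in

Answer: ACCEPT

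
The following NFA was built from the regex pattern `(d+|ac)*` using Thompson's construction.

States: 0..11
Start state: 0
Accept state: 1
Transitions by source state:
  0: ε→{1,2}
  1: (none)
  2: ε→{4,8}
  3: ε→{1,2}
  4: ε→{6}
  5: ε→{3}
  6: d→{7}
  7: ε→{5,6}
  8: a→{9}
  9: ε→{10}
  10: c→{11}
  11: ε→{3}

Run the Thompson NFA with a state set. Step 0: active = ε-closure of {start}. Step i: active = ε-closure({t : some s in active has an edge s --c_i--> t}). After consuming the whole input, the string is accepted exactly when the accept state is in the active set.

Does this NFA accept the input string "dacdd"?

initial (ε-close {0}): {0,1,2,4,6,8}
'd' @ 1: {1,2,3,4,5,6,7,8}  [accepting]
'a' @ 2: {9,10}
'c' @ 3: {1,2,3,4,6,8,11}  [accepting]
'd' @ 4: {1,2,3,4,5,6,7,8}  [accepting]
'd' @ 5: {1,2,3,4,5,6,7,8}  [accepting]
final: {1,2,3,4,5,6,7,8}; accept 1 in set

Answer: ACCEPT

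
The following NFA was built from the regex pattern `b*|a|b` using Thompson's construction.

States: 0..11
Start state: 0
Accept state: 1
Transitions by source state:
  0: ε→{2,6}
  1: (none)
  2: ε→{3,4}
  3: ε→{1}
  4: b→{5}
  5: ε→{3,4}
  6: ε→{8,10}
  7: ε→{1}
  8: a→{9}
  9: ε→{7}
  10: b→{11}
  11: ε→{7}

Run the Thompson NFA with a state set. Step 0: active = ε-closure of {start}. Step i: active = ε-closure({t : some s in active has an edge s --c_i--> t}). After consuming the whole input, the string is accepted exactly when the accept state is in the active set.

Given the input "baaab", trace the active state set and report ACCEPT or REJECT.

Answer: REJECT

Derivation:
start: ε-closure({0}) = {0,1,2,3,4,6,8,10}
'b' @ 1: {1,3,4,5,7,11}  [accepting]
'a' @ 2: {}  — no active states
rest 'aab' ignored (set empty)
end set {} — state 1 not in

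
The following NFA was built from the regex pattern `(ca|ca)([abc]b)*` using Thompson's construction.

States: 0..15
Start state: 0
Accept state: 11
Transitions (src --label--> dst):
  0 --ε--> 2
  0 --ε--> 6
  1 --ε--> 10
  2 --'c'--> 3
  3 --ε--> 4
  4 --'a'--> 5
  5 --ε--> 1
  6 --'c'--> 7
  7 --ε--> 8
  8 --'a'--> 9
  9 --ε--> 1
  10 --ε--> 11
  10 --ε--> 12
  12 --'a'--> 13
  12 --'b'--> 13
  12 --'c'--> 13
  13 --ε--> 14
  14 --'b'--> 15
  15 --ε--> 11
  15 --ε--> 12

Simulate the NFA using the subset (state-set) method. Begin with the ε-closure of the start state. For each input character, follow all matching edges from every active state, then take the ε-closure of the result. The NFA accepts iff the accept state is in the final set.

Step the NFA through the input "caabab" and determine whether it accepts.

initial (ε-close {0}): {0,2,6}
'c' @ 1: {3,4,7,8}
'a' @ 2: {1,5,9,10,11,12}  ✓accept
'a' @ 3: {13,14}
'b' @ 4: {11,12,15}  ✓accept
'a' @ 5: {13,14}
'b' @ 6: {11,12,15}  ✓accept
end set {11,12,15} — state 11 in

Answer: ACCEPT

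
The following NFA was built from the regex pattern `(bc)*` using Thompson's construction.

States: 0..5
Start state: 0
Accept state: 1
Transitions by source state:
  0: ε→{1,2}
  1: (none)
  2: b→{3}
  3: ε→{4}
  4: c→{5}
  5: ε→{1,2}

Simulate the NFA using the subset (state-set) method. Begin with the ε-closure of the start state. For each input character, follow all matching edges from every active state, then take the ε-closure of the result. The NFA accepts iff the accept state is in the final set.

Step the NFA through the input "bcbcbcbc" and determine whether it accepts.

initial (ε-close {0}): {0,1,2}
'b' @ 1: {3,4}
'c' @ 2: {1,2,5}  ✓accept
'b' @ 3: {3,4}
'c' @ 4: {1,2,5}  ✓accept
'b' @ 5: {3,4}
'c' @ 6: {1,2,5}  ✓accept
'b' @ 7: {3,4}
'c' @ 8: {1,2,5}  ✓accept
end set {1,2,5} — state 1 in

Answer: ACCEPT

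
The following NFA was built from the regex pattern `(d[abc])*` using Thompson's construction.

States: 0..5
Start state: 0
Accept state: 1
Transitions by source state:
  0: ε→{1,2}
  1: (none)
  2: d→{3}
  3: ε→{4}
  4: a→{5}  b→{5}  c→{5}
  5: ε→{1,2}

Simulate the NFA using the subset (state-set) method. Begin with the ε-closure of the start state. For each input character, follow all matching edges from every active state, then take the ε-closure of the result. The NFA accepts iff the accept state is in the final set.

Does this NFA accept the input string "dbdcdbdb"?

S₀ = ε-closure({0}) = {0,1,2}
'd' @ 1: {3,4}
'b' @ 2: {1,2,5}  [accepting]
'd' @ 3: {3,4}
'c' @ 4: {1,2,5}  [accepting]
'd' @ 5: {3,4}
'b' @ 6: {1,2,5}  [accepting]
'd' @ 7: {3,4}
'b' @ 8: {1,2,5}  [accepting]
after full input: {1,2,5}  (accept=1 in)

Answer: ACCEPT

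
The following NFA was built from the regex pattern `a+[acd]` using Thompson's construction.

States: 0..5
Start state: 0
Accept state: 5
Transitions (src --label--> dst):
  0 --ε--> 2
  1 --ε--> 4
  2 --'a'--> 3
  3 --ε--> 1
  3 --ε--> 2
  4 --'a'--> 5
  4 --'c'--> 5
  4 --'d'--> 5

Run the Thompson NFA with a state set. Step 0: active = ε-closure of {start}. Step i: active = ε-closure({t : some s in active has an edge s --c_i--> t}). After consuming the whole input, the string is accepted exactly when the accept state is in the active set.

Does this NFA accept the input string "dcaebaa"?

S₀ = ε-closure({0}) = {0,2}
'd' @ 1: {}  — dead — no transitions
rest 'caebaa' ignored (set empty)
end set {} — state 5 not in

Answer: REJECT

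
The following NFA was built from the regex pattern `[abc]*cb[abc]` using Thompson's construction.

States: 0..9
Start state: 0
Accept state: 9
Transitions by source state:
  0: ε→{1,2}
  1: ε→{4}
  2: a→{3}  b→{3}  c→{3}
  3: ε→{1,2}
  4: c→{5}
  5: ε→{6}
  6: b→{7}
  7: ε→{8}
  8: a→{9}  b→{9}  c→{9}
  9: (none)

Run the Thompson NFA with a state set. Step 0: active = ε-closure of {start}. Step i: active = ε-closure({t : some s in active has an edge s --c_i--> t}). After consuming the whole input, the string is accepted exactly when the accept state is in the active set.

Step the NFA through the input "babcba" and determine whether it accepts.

start: ε-closure({0}) = {0,1,2,4}
'b' @ 1: {1,2,3,4}
'a' @ 2: {1,2,3,4}
'b' @ 3: {1,2,3,4}
'c' @ 4: {1,2,3,4,5,6}
'b' @ 5: {1,2,3,4,7,8}
'a' @ 6: {1,2,3,4,9}  (accept∈set)
end set {1,2,3,4,9} — state 9 in

Answer: ACCEPT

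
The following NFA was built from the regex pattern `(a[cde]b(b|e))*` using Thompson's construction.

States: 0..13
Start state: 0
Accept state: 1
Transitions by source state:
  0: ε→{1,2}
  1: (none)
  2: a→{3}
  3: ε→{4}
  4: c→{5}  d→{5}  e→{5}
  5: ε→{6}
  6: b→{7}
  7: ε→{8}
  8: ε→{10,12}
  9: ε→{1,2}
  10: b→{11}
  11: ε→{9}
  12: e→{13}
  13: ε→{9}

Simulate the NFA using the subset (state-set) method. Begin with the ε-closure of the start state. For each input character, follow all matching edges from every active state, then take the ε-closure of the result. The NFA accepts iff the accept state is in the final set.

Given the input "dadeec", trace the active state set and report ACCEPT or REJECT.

start: ε-closure({0}) = {0,1,2}
'd' @ 1: {}  — state set empty
rest 'adeec' ignored (set empty)
end set {} — state 1 not in

Answer: REJECT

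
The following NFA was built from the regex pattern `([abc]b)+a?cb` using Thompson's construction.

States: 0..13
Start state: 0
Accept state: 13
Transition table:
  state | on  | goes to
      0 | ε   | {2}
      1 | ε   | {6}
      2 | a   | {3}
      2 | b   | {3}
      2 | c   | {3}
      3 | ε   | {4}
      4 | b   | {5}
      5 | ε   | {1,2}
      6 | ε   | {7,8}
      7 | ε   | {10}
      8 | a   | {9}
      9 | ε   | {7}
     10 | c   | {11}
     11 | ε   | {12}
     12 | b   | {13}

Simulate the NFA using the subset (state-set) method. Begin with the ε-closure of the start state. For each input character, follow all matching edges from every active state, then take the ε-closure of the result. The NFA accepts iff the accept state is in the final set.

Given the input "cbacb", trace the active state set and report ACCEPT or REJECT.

Answer: ACCEPT

Derivation:
start: ε-closure({0}) = {0,2}
'c' @ 1: {3,4}
'b' @ 2: {1,2,5,6,7,8,10}
'a' @ 3: {3,4,7,9,10}
'c' @ 4: {11,12}
'b' @ 5: {13}  [accepting]
after full input: {13}  (accept=13 in)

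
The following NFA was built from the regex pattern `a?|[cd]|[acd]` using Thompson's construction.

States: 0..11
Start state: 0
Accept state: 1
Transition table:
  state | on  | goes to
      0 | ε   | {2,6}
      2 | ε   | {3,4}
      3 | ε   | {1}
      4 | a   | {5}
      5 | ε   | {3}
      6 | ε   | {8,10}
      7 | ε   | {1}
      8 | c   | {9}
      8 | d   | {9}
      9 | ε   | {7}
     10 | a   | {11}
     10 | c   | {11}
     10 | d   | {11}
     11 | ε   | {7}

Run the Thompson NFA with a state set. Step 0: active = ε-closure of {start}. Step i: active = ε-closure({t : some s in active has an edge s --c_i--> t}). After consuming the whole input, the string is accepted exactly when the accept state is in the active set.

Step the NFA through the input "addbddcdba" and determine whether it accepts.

S₀ = ε-closure({0}) = {0,1,2,3,4,6,8,10}
'a' @ 1: {1,3,5,7,11}  ✓accept
'd' @ 2: {}  — state set empty
rest 'dbddcdba' ignored (set empty)
end set {} — state 1 not in

Answer: REJECT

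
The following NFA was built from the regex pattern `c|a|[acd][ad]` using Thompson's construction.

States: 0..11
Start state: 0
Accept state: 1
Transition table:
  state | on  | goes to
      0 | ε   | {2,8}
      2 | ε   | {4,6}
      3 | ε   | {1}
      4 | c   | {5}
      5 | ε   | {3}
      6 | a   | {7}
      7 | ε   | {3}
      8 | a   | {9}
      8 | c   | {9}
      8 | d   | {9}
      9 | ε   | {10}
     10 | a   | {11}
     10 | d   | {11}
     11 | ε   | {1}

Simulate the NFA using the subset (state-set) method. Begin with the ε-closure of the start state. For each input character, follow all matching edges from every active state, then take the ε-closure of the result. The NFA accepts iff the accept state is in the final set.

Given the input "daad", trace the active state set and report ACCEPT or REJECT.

initial (ε-close {0}): {0,2,4,6,8}
'd' @ 1: {9,10}
'a' @ 2: {1,11}  (accept∈set)
'a' @ 3: {}  — dead — no transitions
rest 'd' ignored (set empty)
final: {}; accept 1 not in set

Answer: REJECT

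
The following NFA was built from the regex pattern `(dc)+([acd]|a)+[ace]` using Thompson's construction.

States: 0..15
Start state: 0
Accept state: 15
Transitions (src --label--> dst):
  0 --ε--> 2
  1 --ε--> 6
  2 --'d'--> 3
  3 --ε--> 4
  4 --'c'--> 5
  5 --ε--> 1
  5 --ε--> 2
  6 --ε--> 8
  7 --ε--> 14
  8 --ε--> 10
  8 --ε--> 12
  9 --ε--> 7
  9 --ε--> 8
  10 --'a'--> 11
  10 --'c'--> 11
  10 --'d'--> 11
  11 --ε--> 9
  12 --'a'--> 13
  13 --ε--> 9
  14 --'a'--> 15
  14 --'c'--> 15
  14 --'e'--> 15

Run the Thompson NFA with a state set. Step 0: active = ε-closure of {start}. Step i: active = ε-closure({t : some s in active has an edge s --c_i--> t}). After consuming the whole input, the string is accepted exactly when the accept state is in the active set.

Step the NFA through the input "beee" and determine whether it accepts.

Answer: REJECT

Trace:
S₀ = ε-closure({0}) = {0,2}
'b' @ 1: {}  — state set empty
rest 'eee' ignored (set empty)
end set {} — state 15 not in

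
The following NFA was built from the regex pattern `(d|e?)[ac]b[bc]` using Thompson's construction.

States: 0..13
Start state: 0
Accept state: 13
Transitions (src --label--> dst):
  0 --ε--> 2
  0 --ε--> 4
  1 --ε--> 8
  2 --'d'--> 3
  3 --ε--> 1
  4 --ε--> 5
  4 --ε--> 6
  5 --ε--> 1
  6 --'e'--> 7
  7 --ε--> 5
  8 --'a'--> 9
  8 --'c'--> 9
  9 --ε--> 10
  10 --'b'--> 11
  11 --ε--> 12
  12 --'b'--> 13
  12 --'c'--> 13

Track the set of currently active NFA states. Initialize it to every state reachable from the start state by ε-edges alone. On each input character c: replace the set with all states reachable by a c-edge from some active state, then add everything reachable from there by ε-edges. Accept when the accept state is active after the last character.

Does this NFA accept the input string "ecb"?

initial (ε-close {0}): {0,1,2,4,5,6,8}
'e' @ 1: {1,5,7,8}
'c' @ 2: {9,10}
'b' @ 3: {11,12}
after full input: {11,12}  (accept=13 not in)

Answer: REJECT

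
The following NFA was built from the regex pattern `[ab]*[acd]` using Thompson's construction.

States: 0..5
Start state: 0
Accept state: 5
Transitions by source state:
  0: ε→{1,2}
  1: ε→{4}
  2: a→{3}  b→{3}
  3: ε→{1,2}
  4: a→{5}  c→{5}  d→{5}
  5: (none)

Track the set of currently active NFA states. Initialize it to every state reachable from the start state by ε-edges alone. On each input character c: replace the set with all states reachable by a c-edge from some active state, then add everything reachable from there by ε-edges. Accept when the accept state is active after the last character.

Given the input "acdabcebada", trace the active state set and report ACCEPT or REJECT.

Answer: REJECT

Steps:
start: ε-closure({0}) = {0,1,2,4}
'a' @ 1: {1,2,3,4,5}  [accepting]
'c' @ 2: {5}  [accepting]
'd' @ 3: {}  — dead — no transitions
rest 'abcebada' ignored (set empty)
final: {}; accept 5 not in set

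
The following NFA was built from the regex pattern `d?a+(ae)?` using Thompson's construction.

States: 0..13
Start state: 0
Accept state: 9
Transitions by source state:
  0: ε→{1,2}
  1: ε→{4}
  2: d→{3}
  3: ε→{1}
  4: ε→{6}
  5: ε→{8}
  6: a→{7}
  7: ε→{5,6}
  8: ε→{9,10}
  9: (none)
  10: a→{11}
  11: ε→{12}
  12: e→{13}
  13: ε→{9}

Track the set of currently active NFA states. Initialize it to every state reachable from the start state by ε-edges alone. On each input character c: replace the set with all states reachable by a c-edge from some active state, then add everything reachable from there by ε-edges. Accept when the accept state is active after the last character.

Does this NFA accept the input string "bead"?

Answer: REJECT

Steps:
S₀ = ε-closure({0}) = {0,1,2,4,6}
'b' @ 1: {}  — state set empty
rest 'ead' ignored (set empty)
final: {}; accept 9 not in set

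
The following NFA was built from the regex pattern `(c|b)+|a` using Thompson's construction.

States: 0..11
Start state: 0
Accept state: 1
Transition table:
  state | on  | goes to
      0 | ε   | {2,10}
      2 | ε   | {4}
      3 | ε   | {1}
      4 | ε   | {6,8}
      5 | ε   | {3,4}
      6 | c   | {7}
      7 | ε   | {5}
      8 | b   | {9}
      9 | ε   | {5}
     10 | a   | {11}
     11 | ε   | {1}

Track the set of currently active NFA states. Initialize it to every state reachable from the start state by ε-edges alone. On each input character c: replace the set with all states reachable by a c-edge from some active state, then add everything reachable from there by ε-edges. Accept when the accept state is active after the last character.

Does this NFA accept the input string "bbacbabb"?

Answer: REJECT

Steps:
S₀ = ε-closure({0}) = {0,2,4,6,8,10}
'b' @ 1: {1,3,4,5,6,8,9}  [accepting]
'b' @ 2: {1,3,4,5,6,8,9}  [accepting]
'a' @ 3: {}  — state set empty
rest 'cbabb' ignored (set empty)
final: {}; accept 1 not in set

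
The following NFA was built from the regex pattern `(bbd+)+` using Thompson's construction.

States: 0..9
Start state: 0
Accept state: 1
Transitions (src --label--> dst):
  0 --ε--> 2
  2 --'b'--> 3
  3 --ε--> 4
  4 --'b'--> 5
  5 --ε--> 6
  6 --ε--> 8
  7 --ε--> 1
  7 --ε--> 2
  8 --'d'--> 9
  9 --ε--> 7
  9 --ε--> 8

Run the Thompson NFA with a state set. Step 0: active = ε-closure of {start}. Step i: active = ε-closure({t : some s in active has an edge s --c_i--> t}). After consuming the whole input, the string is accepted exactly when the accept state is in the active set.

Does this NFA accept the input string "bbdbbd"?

Answer: ACCEPT

Derivation:
start: ε-closure({0}) = {0,2}
'b' @ 1: {3,4}
'b' @ 2: {5,6,8}
'd' @ 3: {1,2,7,8,9}  ✓accept
'b' @ 4: {3,4}
'b' @ 5: {5,6,8}
'd' @ 6: {1,2,7,8,9}  ✓accept
end set {1,2,7,8,9} — state 1 in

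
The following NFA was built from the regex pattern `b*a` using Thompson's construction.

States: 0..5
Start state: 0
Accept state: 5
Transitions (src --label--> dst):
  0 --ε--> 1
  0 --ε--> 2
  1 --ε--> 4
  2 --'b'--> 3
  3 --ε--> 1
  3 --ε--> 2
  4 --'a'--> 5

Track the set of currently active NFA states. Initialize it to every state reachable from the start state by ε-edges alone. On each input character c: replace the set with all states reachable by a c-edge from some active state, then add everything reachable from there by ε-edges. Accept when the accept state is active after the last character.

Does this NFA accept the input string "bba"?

initial (ε-close {0}): {0,1,2,4}
'b' @ 1: {1,2,3,4}
'b' @ 2: {1,2,3,4}
'a' @ 3: {5}  [accepting]
final: {5}; accept 5 in set

Answer: ACCEPT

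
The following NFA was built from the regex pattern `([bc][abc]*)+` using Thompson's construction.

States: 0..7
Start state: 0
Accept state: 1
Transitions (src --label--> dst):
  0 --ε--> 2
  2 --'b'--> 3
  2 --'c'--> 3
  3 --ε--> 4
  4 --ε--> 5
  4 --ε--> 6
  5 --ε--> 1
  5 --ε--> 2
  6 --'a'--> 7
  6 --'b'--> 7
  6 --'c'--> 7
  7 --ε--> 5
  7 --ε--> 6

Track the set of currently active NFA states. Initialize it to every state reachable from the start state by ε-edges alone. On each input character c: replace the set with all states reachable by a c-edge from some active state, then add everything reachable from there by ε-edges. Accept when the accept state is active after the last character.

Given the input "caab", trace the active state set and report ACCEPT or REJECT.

S₀ = ε-closure({0}) = {0,2}
'c' @ 1: {1,2,3,4,5,6}  [accepting]
'a' @ 2: {1,2,5,6,7}  [accepting]
'a' @ 3: {1,2,5,6,7}  [accepting]
'b' @ 4: {1,2,3,4,5,6,7}  [accepting]
after full input: {1,2,3,4,5,6,7}  (accept=1 in)

Answer: ACCEPT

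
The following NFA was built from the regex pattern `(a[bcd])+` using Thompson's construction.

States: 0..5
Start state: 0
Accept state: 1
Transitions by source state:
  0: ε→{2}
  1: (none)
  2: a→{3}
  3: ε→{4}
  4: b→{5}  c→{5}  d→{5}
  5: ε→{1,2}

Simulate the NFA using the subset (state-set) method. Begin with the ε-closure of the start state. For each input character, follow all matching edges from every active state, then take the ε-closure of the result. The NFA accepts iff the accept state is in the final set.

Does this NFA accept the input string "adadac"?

Answer: ACCEPT

Steps:
S₀ = ε-closure({0}) = {0,2}
'a' @ 1: {3,4}
'd' @ 2: {1,2,5}  (accept∈set)
'a' @ 3: {3,4}
'd' @ 4: {1,2,5}  (accept∈set)
'a' @ 5: {3,4}
'c' @ 6: {1,2,5}  (accept∈set)
final: {1,2,5}; accept 1 in set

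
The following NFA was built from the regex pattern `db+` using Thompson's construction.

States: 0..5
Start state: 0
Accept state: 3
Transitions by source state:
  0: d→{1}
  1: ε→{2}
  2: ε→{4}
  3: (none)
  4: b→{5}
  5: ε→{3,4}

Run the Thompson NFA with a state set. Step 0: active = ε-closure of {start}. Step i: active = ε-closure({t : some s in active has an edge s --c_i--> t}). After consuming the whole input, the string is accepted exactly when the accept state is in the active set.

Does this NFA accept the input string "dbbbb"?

initial (ε-close {0}): {0}
'd' @ 1: {1,2,4}
'b' @ 2: {3,4,5}  ✓accept
'b' @ 3: {3,4,5}  ✓accept
'b' @ 4: {3,4,5}  ✓accept
'b' @ 5: {3,4,5}  ✓accept
after full input: {3,4,5}  (accept=3 in)

Answer: ACCEPT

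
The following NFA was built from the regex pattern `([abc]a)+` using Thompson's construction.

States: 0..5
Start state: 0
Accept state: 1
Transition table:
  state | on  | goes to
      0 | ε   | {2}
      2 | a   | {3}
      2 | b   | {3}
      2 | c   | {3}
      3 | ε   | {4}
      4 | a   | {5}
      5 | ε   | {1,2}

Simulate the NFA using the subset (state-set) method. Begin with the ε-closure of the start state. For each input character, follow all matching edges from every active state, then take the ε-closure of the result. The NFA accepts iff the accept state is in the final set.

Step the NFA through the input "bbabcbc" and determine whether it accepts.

start: ε-closure({0}) = {0,2}
'b' @ 1: {3,4}
'b' @ 2: {}  — state set empty
rest 'abcbc' ignored (set empty)
final: {}; accept 1 not in set

Answer: REJECT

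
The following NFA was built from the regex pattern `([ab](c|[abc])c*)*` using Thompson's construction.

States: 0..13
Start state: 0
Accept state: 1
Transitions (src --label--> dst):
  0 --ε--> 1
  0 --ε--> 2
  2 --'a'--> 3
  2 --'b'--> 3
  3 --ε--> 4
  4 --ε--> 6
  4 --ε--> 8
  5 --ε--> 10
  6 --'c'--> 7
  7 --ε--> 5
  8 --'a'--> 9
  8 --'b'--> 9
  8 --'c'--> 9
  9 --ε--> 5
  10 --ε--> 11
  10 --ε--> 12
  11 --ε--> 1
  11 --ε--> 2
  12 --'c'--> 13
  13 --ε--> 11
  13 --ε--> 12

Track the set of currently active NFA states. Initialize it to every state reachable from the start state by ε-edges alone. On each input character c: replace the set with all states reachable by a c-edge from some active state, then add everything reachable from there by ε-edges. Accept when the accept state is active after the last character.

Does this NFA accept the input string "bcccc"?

S₀ = ε-closure({0}) = {0,1,2}
'b' @ 1: {3,4,6,8}
'c' @ 2: {1,2,5,7,9,10,11,12}  (accept∈set)
'c' @ 3: {1,2,11,12,13}  (accept∈set)
'c' @ 4: {1,2,11,12,13}  (accept∈set)
'c' @ 5: {1,2,11,12,13}  (accept∈set)
end set {1,2,11,12,13} — state 1 in

Answer: ACCEPT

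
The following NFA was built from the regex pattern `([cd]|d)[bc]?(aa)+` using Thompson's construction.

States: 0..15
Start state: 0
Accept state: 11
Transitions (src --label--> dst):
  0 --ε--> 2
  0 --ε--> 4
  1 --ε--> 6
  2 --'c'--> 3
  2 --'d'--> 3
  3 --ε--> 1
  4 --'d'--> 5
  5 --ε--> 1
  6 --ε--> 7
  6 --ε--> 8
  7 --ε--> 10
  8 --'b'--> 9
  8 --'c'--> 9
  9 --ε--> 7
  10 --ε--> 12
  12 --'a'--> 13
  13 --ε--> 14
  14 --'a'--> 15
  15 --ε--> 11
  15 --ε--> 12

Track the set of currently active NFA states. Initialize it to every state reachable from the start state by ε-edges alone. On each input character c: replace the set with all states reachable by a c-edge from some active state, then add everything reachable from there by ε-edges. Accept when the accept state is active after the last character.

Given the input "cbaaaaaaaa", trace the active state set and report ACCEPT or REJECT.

initial (ε-close {0}): {0,2,4}
'c' @ 1: {1,3,6,7,8,10,12}
'b' @ 2: {7,9,10,12}
'a' @ 3: {13,14}
'a' @ 4: {11,12,15}  (accept∈set)
'a' @ 5: {13,14}
'a' @ 6: {11,12,15}  (accept∈set)
'a' @ 7: {13,14}
'a' @ 8: {11,12,15}  (accept∈set)
'a' @ 9: {13,14}
'a' @ 10: {11,12,15}  (accept∈set)
after full input: {11,12,15}  (accept=11 in)

Answer: ACCEPT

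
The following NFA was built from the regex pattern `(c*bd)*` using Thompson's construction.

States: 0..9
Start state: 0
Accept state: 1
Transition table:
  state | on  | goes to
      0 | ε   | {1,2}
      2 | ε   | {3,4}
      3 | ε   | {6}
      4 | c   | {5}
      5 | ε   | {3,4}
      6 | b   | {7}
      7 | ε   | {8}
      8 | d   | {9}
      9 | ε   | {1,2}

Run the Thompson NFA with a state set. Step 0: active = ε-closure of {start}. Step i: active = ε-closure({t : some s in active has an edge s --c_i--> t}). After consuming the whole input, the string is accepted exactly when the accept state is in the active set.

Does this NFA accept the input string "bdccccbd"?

initial (ε-close {0}): {0,1,2,3,4,6}
'b' @ 1: {7,8}
'd' @ 2: {1,2,3,4,6,9}  ✓accept
'c' @ 3: {3,4,5,6}
'c' @ 4: {3,4,5,6}
'c' @ 5: {3,4,5,6}
'c' @ 6: {3,4,5,6}
'b' @ 7: {7,8}
'd' @ 8: {1,2,3,4,6,9}  ✓accept
final: {1,2,3,4,6,9}; accept 1 in set

Answer: ACCEPT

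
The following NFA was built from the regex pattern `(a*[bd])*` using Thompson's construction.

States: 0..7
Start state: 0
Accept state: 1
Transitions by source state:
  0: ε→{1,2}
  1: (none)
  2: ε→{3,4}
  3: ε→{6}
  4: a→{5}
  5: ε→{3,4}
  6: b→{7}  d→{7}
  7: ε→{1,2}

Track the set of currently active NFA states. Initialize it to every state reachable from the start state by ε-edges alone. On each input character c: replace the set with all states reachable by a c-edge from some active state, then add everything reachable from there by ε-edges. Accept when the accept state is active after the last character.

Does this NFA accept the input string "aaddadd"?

initial (ε-close {0}): {0,1,2,3,4,6}
'a' @ 1: {3,4,5,6}
'a' @ 2: {3,4,5,6}
'd' @ 3: {1,2,3,4,6,7}  (accept∈set)
'd' @ 4: {1,2,3,4,6,7}  (accept∈set)
'a' @ 5: {3,4,5,6}
'd' @ 6: {1,2,3,4,6,7}  (accept∈set)
'd' @ 7: {1,2,3,4,6,7}  (accept∈set)
final: {1,2,3,4,6,7}; accept 1 in set

Answer: ACCEPT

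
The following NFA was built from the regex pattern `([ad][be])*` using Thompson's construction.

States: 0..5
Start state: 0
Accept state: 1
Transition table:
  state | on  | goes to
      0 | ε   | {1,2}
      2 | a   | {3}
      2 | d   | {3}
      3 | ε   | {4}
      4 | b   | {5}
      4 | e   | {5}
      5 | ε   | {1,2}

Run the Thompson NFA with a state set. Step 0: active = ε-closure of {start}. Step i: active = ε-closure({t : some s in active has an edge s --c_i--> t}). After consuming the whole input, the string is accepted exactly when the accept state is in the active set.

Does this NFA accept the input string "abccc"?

initial (ε-close {0}): {0,1,2}
'a' @ 1: {3,4}
'b' @ 2: {1,2,5}  ✓accept
'c' @ 3: {}  — state set empty
rest 'cc' ignored (set empty)
end set {} — state 1 not in

Answer: REJECT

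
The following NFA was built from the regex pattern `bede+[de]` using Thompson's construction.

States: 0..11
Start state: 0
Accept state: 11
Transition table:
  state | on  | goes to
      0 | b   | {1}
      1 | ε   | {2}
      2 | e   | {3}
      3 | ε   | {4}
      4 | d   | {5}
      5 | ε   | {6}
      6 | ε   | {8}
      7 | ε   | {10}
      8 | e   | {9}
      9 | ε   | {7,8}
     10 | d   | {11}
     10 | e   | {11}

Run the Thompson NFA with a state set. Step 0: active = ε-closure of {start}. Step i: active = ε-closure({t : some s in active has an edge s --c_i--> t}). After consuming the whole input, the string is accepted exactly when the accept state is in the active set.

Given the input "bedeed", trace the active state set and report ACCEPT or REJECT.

S₀ = ε-closure({0}) = {0}
'b' @ 1: {1,2}
'e' @ 2: {3,4}
'd' @ 3: {5,6,8}
'e' @ 4: {7,8,9,10}
'e' @ 5: {7,8,9,10,11}  (accept∈set)
'd' @ 6: {11}  (accept∈set)
final: {11}; accept 11 in set

Answer: ACCEPT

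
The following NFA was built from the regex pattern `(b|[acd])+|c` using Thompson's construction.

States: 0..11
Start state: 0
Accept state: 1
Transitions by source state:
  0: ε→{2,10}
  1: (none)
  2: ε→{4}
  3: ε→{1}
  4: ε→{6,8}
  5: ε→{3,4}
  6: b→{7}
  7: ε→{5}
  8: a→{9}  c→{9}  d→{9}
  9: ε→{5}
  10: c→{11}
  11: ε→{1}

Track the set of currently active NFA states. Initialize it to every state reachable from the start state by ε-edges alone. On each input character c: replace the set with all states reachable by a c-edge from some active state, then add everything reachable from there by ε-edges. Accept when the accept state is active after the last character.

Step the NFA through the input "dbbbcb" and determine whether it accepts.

initial (ε-close {0}): {0,2,4,6,8,10}
'd' @ 1: {1,3,4,5,6,8,9}  [accepting]
'b' @ 2: {1,3,4,5,6,7,8}  [accepting]
'b' @ 3: {1,3,4,5,6,7,8}  [accepting]
'b' @ 4: {1,3,4,5,6,7,8}  [accepting]
'c' @ 5: {1,3,4,5,6,8,9}  [accepting]
'b' @ 6: {1,3,4,5,6,7,8}  [accepting]
end set {1,3,4,5,6,7,8} — state 1 in

Answer: ACCEPT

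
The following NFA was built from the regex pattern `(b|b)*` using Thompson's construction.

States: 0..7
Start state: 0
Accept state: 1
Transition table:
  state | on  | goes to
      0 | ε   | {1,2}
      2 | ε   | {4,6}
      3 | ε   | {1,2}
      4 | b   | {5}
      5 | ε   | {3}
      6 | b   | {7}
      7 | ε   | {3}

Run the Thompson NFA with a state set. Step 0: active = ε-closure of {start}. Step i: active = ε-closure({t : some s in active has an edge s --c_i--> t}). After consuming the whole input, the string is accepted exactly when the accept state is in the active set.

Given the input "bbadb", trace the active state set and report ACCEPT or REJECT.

Answer: REJECT

Trace:
S₀ = ε-closure({0}) = {0,1,2,4,6}
'b' @ 1: {1,2,3,4,5,6,7}  ✓accept
'b' @ 2: {1,2,3,4,5,6,7}  ✓accept
'a' @ 3: {}  — no active states
rest 'db' ignored (set empty)
after full input: {}  (accept=1 not in)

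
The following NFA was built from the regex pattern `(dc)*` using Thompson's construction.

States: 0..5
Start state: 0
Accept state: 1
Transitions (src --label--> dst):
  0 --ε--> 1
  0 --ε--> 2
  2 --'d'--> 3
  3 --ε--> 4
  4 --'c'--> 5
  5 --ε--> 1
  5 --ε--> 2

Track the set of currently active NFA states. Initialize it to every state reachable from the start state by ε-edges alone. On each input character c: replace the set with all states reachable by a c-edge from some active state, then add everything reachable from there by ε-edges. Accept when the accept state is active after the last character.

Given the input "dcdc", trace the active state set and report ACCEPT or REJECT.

S₀ = ε-closure({0}) = {0,1,2}
'd' @ 1: {3,4}
'c' @ 2: {1,2,5}  [accepting]
'd' @ 3: {3,4}
'c' @ 4: {1,2,5}  [accepting]
final: {1,2,5}; accept 1 in set

Answer: ACCEPT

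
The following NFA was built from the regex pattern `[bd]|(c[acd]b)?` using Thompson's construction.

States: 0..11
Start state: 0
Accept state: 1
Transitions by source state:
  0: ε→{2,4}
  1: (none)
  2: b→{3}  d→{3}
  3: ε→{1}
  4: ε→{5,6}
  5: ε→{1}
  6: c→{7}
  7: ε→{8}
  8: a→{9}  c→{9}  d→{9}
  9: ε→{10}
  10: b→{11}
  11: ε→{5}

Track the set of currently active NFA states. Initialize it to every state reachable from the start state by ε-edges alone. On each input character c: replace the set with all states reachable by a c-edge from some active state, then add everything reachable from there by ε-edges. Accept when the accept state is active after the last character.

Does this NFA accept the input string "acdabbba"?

Answer: REJECT

Trace:
S₀ = ε-closure({0}) = {0,1,2,4,5,6}
'a' @ 1: {}  — state set empty
rest 'cdabbba' ignored (set empty)
final: {}; accept 1 not in set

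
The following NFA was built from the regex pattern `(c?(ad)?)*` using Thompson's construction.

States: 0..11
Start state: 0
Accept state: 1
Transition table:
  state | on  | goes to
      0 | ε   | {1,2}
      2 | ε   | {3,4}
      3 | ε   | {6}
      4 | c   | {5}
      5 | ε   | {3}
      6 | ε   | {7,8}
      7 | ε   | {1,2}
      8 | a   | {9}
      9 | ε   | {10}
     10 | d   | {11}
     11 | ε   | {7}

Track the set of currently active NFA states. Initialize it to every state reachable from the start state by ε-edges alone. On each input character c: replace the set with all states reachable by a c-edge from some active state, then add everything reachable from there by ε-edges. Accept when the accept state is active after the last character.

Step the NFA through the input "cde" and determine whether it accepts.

S₀ = ε-closure({0}) = {0,1,2,3,4,6,7,8}
'c' @ 1: {1,2,3,4,5,6,7,8}  [accepting]
'd' @ 2: {}  — dead — no transitions
rest 'e' ignored (set empty)
after full input: {}  (accept=1 not in)

Answer: REJECT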